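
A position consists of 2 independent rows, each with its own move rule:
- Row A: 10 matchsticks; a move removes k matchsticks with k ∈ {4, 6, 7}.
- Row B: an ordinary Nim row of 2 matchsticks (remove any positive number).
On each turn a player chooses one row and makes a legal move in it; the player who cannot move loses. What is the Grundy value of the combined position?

0

Build the Grundy sequence for row A with g(k) = mex{g(k−s) : s ∈ {4, 6, 7}, s ≤ k}:
g(0) = mex{} = 0
g(1) = mex{} = 0
g(2) = mex{} = 0
g(3) = mex{} = 0
g(4) = mex{0} = 1
g(5) = mex{0} = 1
g(6) = mex{0} = 1
g(7) = mex{0} = 1
g(8) = mex{0,1} = 2
g(9) = mex{0,1} = 2
g(10) = mex{0,1} = 2
So g(10) = 2.
Row B is a plain Nim row of size 2, so its Grundy value is 2.
By the Sprague-Grundy theorem, the Grundy value of a sum of independent games is the XOR of the component values.
Combined value = 2 XOR 2 = 0.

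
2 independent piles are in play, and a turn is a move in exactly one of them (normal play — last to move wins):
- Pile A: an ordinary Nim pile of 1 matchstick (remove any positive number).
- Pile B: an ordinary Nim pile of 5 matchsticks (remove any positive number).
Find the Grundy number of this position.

Pile A is a plain Nim pile of size 1, so its Grundy value is 1.
Pile B is a plain Nim pile of size 5, so its Grundy value is 5.
By the Sprague-Grundy theorem, the Grundy value of a sum of independent games is the XOR of the component values.
Combined value = 1 XOR 5 = 4.

4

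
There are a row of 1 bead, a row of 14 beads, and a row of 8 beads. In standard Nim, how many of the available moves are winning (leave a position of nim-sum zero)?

1

Compute the nim-sum pairwise:
1 ⊕ 14 = 15
15 ⊕ 8 = 7
The overall nim-sum is X = 7. A row of size p has a winning move iff p XOR X < p (reduce it to p XOR X).
  1: 1 XOR 7 = 6 ≥ 1 — no move.
  14: 14 XOR 7 = 9 < 14 — winning move (to 9).
  8: 8 XOR 7 = 15 ≥ 8 — no move.
That gives 1 winning move.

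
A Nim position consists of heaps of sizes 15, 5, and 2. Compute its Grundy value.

8

Nim-sum: 15 XOR 5 XOR 2 = 8.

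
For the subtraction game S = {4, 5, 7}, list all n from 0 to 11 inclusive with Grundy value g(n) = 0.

0, 1, 2, 3, 11

Compute g(0), g(1), … for moves {4, 5, 7}:
k:     0  1  2  3  4  5  6  7  8  9 10 11
g(k):  0  0  0  0  1  1  1  1  2  2  2  0
The P-positions (g = 0) in 0..11 are 0, 1, 2, 3, 11.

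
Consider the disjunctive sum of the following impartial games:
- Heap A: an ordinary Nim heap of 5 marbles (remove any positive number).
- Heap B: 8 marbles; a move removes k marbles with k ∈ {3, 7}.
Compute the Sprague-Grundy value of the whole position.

Heap A is a plain Nim heap of size 5, so its Grundy value is 5.
Grundy values for heap B (subtraction set {3, 7}):
k:     0  1  2  3  4  5  6  7  8
g(k):  0  0  0  1  1  1  0  2  2
So g(8) = 2.
By the Sprague-Grundy theorem, the Grundy value of a sum of independent games is the XOR of the component values.
Combined value = 5 ⊕ 2 = 7.

7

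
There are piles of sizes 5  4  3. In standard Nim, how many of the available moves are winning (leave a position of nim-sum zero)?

1

Nim-sum: 5 XOR 4 XOR 3 = 2.
The overall nim-sum is X = 2. A pile of size p has a winning move iff p XOR X < p (reduce it to p XOR X).
  5: 5 XOR 2 = 7 ≥ 5 — no move.
  4: 4 XOR 2 = 6 ≥ 4 — no move.
  3: 3 XOR 2 = 1 < 3 — winning move (to 1).
That gives 1 winning move.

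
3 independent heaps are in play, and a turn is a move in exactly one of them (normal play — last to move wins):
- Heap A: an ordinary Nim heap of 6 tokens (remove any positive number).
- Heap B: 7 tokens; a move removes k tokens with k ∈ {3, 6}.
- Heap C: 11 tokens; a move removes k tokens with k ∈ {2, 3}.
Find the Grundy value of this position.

4

Heap A is a plain Nim heap of size 6, so its Grundy value is 6.
Build the Grundy sequence for heap B with g(k) = mex{g(k−s) : s ∈ {3, 6}, s ≤ k}:
k:     0  1  2  3  4  5  6  7
g(k):  0  0  0  1  1  1  2  2
So g(7) = 2.
Grundy values for heap C (subtraction set {2, 3}):
k:     0  1  2  3  4  5  6  7  8  9 10 11
g(k):  0  0  1  1  2  0  0  1  1  2  0  0
So g(11) = 0.
The value of a disjunctive sum is the nim-sum of the parts.
Combined value = 6 ⊕ 2 ⊕ 0 = 4.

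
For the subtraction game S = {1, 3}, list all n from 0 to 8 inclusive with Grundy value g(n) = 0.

0, 2, 4, 6, 8

Compute g(0), g(1), … for moves {1, 3}:
k:     0  1  2  3  4  5  6  7  8
g(k):  0  1  0  1  0  1  0  1  0
The P-positions (g = 0) in 0..8 are 0, 2, 4, 6, 8.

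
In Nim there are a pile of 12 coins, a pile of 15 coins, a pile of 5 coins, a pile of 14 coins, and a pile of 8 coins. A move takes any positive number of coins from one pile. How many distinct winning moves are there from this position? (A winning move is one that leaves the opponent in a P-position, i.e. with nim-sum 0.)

Compute the nim-sum pairwise:
12 XOR 15 = 3
3 XOR 5 = 6
6 XOR 14 = 8
8 XOR 8 = 0
The nim-sum is already 0, so every move leaves a nonzero nim-sum — there are no winning moves.

0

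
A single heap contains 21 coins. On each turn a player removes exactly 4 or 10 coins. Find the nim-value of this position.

Grundy values for subtraction set {4, 10}:
k:     0  1  2  3  4  5  6  7  8  9 10 11 12 13 14 15 16 17 18 19 20 21
g(k):  0  0  0  0  1  1  1  1  0  0  2  2  1  1  0  0  0  0  1  1  1  1
So g(21) = 1.

1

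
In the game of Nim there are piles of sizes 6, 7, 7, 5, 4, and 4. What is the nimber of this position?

3

Bitwise XOR of the heap sizes:
  110  (6)
  111  (7)
  111  (7)
  101  (5)
  100  (4)
  100  (4)
  ---
  011  (3)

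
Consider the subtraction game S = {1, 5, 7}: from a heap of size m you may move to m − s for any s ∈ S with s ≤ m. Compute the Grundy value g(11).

1

Build the Grundy sequence with g(k) = mex{g(k−s) : s ∈ {1, 5, 7}, s ≤ k}:
g(0) = mex{} = 0
g(1) = mex{0} = 1
g(2) = mex{1} = 0
g(3) = mex{0} = 1
g(4) = mex{1} = 0
g(5) = mex{0} = 1
g(6) = mex{1} = 0
g(7) = mex{0} = 1
g(8) = mex{1} = 0
g(9) = mex{0} = 1
g(10) = mex{1} = 0
g(11) = mex{0} = 1
So g(11) = 1.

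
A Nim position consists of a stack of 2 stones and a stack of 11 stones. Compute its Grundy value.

9

Write each in binary and XOR column by column:
  0010  (2)
  1011  (11)
  ----
  1001  (9)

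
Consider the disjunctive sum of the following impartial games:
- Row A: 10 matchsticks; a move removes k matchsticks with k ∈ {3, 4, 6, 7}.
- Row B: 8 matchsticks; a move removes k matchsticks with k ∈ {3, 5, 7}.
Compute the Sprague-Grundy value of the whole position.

2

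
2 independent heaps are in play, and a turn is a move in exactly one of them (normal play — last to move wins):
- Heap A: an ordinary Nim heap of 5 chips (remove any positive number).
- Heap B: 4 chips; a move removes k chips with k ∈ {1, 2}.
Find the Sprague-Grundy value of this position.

Heap A is a plain Nim heap of size 5, so its Grundy value is 5.
Build the Grundy sequence for heap B with g(k) = mex{g(k−s) : s ∈ {1, 2}, s ≤ k}:
k:     0  1  2  3  4
g(k):  0  1  2  0  1
So g(4) = 1.
By the Sprague-Grundy theorem, the Grundy value of a sum of independent games is the XOR of the component values.
Combined value = 5 XOR 1 = 4.

4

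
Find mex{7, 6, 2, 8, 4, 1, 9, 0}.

3

The values 0, 1, 2 are all present; 3 is the first non-negative integer missing from the set.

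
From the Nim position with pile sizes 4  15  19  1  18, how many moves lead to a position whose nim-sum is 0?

Compute the nim-sum pairwise:
4 XOR 15 = 11
11 XOR 19 = 24
24 XOR 1 = 25
25 XOR 18 = 11
The overall nim-sum is X = 11. A pile of size p has a winning move iff p XOR X < p (reduce it to p XOR X).
  4: 4 XOR 11 = 15 ≥ 4 — no move.
  15: 15 XOR 11 = 4 < 15 — winning move (to 4).
  19: 19 XOR 11 = 24 ≥ 19 — no move.
  1: 1 XOR 11 = 10 ≥ 1 — no move.
  18: 18 XOR 11 = 25 ≥ 18 — no move.
That gives 1 winning move.

1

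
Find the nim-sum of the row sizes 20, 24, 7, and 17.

26

Compute the nim-sum pairwise:
20 ⊕ 24 = 12
12 ⊕ 7 = 11
11 ⊕ 17 = 26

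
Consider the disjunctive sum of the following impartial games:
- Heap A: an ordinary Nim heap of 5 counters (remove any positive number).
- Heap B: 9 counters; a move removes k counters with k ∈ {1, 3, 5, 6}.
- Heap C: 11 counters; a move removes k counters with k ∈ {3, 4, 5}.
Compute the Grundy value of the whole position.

7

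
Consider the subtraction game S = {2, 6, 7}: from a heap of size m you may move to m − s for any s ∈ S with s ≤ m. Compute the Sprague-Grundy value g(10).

Compute g(0), g(1), … for moves {2, 6, 7}:
g(0) = mex{} = 0
g(1) = mex{} = 0
g(2) = mex{0} = 1
g(3) = mex{0} = 1
g(4) = mex{1} = 0
g(5) = mex{1} = 0
g(6) = mex{0} = 1
g(7) = mex{0} = 1
g(8) = mex{0,1} = 2
g(9) = mex{1} = 0
g(10) = mex{0,1,2} = 3
So g(10) = 3.

3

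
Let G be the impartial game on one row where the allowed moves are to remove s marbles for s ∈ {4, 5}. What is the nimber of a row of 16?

Grundy values for subtraction set {4, 5}:
k:     0  1  2  3  4  5  6  7  8  9 10 11 12 13 14 15 16
g(k):  0  0  0  0  1  1  1  1  2  0  0  0  0  1  1  1  1
So g(16) = 1.

1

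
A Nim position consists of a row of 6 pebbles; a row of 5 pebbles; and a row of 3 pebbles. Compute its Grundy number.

Write each in binary and XOR column by column:
  110  (6)
  101  (5)
  011  (3)
  ---
  000  (0)

0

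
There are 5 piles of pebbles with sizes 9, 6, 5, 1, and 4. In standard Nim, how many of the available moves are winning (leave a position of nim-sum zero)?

1

Compute the nim-sum pairwise:
9 ^ 6 = 15
15 ^ 5 = 10
10 ^ 1 = 11
11 ^ 4 = 15
The overall nim-sum is X = 15. A pile of size p has a winning move iff p XOR X < p (reduce it to p XOR X).
  9: 9 XOR 15 = 6 < 9 — winning move (to 6).
  6: 6 XOR 15 = 9 ≥ 6 — no move.
  5: 5 XOR 15 = 10 ≥ 5 — no move.
  1: 1 XOR 15 = 14 ≥ 1 — no move.
  4: 4 XOR 15 = 11 ≥ 4 — no move.
That gives 1 winning move.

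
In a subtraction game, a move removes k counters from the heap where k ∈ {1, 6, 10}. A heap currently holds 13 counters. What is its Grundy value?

2

Build the Grundy sequence with g(k) = mex{g(k−s) : s ∈ {1, 6, 10}, s ≤ k}:
k:     0  1  2  3  4  5  6  7  8  9 10 11 12 13
g(k):  0  1  0  1  0  1  2  0  1  0  1  0  1  2
So g(13) = 2.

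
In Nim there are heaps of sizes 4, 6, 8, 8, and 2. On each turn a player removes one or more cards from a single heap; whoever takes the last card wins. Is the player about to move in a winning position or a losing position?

Losing position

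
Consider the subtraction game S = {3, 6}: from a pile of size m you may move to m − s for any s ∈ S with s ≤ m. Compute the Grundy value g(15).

2

Compute g(0), g(1), … for moves {3, 6}:
k:     0  1  2  3  4  5  6  7  8  9 10 11 12 13 14 15
g(k):  0  0  0  1  1  1  2  2  2  0  0  0  1  1  1  2
So g(15) = 2.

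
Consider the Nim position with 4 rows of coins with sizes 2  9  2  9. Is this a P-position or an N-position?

P-position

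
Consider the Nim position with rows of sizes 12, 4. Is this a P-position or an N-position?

N-position

Write each in binary and XOR column by column:
  1100  (12)
  0100  (4)
  ----
  1000  (8)
The nim-sum is 8 ≠ 0, so this is an N-position: the player to move can win.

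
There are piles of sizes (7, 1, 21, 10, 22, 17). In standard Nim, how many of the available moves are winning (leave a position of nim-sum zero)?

3

Nim-sum: 7 ^ 1 ^ 21 ^ 10 ^ 22 ^ 17 = 30.
The overall nim-sum is X = 30. A pile of size p has a winning move iff p XOR X < p (reduce it to p XOR X).
  7: 7 XOR 30 = 25 ≥ 7 — no move.
  1: 1 XOR 30 = 31 ≥ 1 — no move.
  21: 21 XOR 30 = 11 < 21 — winning move (to 11).
  10: 10 XOR 30 = 20 ≥ 10 — no move.
  22: 22 XOR 30 = 8 < 22 — winning move (to 8).
  17: 17 XOR 30 = 15 < 17 — winning move (to 15).
That gives 3 winning moves.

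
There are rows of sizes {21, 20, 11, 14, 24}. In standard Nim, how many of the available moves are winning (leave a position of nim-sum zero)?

Nim-sum: 21 ^ 20 ^ 11 ^ 14 ^ 24 = 28.
The overall nim-sum is X = 28. A row of size p has a winning move iff p XOR X < p (reduce it to p XOR X).
  21: 21 XOR 28 = 9 < 21 — winning move (to 9).
  20: 20 XOR 28 = 8 < 20 — winning move (to 8).
  11: 11 XOR 28 = 23 ≥ 11 — no move.
  14: 14 XOR 28 = 18 ≥ 14 — no move.
  24: 24 XOR 28 = 4 < 24 — winning move (to 4).
That gives 3 winning moves.

3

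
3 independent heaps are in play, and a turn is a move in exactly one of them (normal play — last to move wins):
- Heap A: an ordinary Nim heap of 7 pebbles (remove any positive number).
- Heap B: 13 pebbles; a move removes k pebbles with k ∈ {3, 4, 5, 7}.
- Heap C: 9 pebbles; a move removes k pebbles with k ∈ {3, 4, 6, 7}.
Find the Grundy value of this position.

Heap A is a plain Nim heap of size 7, so its Grundy value is 7.
Build the Grundy sequence for heap B with g(k) = mex{g(k−s) : s ∈ {3, 4, 5, 7}, s ≤ k}:
k:     0  1  2  3  4  5  6  7  8  9 10 11 12 13
g(k):  0  0  0  1  1  1  2  2  2  3  0  0  0  1
So g(13) = 1.
Grundy values for heap C (subtraction set {3, 4, 6, 7}):
k:     0  1  2  3  4  5  6  7  8  9
g(k):  0  0  0  1  1  1  2  2  2  3
So g(9) = 3.
The value of a disjunctive sum is the nim-sum of the parts.
Combined value = 7 XOR 1 XOR 3 = 5.

5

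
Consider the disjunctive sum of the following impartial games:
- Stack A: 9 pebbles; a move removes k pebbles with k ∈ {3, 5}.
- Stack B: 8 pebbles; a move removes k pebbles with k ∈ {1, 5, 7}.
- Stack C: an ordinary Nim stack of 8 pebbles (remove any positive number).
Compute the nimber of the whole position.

For stack A, compute g(0), g(1), … with moves {3, 5}:
k:     0  1  2  3  4  5  6  7  8  9
g(k):  0  0  0  1  1  1  2  2  0  0
So g(9) = 0.
For stack B, compute g(0), g(1), … with moves {1, 5, 7}:
g(0) = mex{} = 0
g(1) = mex{0} = 1
g(2) = mex{1} = 0
g(3) = mex{0} = 1
g(4) = mex{1} = 0
g(5) = mex{0} = 1
g(6) = mex{1} = 0
g(7) = mex{0} = 1
g(8) = mex{1} = 0
So g(8) = 0.
Stack C is a plain Nim stack of size 8, so its Grundy value is 8.
The value of a disjunctive sum is the nim-sum of the parts.
Combined value = 0 XOR 0 XOR 8 = 8.

8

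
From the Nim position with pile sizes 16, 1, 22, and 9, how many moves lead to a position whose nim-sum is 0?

1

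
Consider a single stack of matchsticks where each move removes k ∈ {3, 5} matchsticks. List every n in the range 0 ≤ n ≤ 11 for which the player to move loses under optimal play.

0, 1, 2, 8, 9, 10

Build the Grundy sequence with g(k) = mex{g(k−s) : s ∈ {3, 5}, s ≤ k}:
k:     0  1  2  3  4  5  6  7  8  9 10 11
g(k):  0  0  0  1  1  1  2  2  0  0  0  1
The P-positions (g = 0) in 0..11 are 0, 1, 2, 8, 9, 10.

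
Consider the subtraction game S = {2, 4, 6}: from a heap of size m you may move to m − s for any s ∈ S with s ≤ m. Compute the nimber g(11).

1

Build the Grundy sequence with g(k) = mex{g(k−s) : s ∈ {2, 4, 6}, s ≤ k}:
g(0) = mex{} = 0
g(1) = mex{} = 0
g(2) = mex{0} = 1
g(3) = mex{0} = 1
g(4) = mex{0,1} = 2
g(5) = mex{0,1} = 2
g(6) = mex{0,1,2} = 3
g(7) = mex{0,1,2} = 3
g(8) = mex{1,2,3} = 0
g(9) = mex{1,2,3} = 0
g(10) = mex{0,2,3} = 1
g(11) = mex{0,2,3} = 1
So g(11) = 1.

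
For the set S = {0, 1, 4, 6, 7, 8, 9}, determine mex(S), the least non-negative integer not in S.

2

The values 0, 1 are all present; 2 is the first non-negative integer missing from the set.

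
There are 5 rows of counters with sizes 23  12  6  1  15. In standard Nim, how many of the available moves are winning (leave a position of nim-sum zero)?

1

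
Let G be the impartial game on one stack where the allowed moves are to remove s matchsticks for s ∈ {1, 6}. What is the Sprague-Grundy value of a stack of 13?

2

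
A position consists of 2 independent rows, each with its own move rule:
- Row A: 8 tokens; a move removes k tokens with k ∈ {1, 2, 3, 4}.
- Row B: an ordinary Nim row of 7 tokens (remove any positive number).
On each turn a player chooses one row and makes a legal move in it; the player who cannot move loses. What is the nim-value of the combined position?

Grundy values for row A (subtraction set {1, 2, 3, 4}):
k:     0  1  2  3  4  5  6  7  8
g(k):  0  1  2  3  4  0  1  2  3
So g(8) = 3.
Row B is a plain Nim row of size 7, so its Grundy value is 7.
The value of a disjunctive sum is the nim-sum of the parts.
Combined value = 3 XOR 7 = 4.

4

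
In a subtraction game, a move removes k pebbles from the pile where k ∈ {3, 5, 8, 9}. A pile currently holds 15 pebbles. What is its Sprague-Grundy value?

1

Compute g(0), g(1), … for moves {3, 5, 8, 9}:
k:     0  1  2  3  4  5  6  7  8  9 10 11 12 13 14 15
g(k):  0  0  0  1  1  1  2  2  2  3  3  3  0  0  0  1
So g(15) = 1.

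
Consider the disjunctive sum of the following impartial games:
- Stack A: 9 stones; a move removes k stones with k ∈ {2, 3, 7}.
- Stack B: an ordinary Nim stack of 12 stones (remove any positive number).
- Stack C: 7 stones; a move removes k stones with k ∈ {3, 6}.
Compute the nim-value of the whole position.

Build the Grundy sequence for stack A with g(k) = mex{g(k−s) : s ∈ {2, 3, 7}, s ≤ k}:
k:     0  1  2  3  4  5  6  7  8  9
g(k):  0  0  1  1  2  0  0  1  1  2
So g(9) = 2.
Stack B is a plain Nim stack of size 12, so its Grundy value is 12.
Grundy values for stack C (subtraction set {3, 6}):
k:     0  1  2  3  4  5  6  7
g(k):  0  0  0  1  1  1  2  2
So g(7) = 2.
The value of a disjunctive sum is the nim-sum of the parts.
Combined value = 2 ⊕ 12 ⊕ 2 = 12.

12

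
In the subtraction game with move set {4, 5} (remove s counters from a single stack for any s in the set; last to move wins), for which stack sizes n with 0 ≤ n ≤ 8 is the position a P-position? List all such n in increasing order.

0, 1, 2, 3

Compute g(0), g(1), … for moves {4, 5}:
g(0) = mex{} = 0
g(1) = mex{} = 0
g(2) = mex{} = 0
g(3) = mex{} = 0
g(4) = mex{0} = 1
g(5) = mex{0} = 1
g(6) = mex{0} = 1
g(7) = mex{0} = 1
g(8) = mex{0,1} = 2
The P-positions (g = 0) in 0..8 are 0, 1, 2, 3.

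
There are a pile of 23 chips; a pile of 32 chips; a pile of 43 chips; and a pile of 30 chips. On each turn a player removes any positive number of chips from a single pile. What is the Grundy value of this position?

2

Write each in binary and XOR column by column:
  010111  (23)
  100000  (32)
  101011  (43)
  011110  (30)
  ------
  000010  (2)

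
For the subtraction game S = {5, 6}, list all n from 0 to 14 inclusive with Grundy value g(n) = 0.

0, 1, 2, 3, 4, 11, 12, 13, 14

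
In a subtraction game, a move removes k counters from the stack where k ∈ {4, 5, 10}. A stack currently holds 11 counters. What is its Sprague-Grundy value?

Build the Grundy sequence with g(k) = mex{g(k−s) : s ∈ {4, 5, 10}, s ≤ k}:
k:     0  1  2  3  4  5  6  7  8  9 10 11
g(k):  0  0  0  0  1  1  1  1  2  0  2  2
So g(11) = 2.

2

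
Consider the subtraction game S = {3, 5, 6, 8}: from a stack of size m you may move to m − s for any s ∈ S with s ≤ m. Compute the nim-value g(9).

Build the Grundy sequence with g(k) = mex{g(k−s) : s ∈ {3, 5, 6, 8}, s ≤ k}:
g(0) = mex{} = 0
g(1) = mex{} = 0
g(2) = mex{} = 0
g(3) = mex{0} = 1
g(4) = mex{0} = 1
g(5) = mex{0} = 1
g(6) = mex{0,1} = 2
g(7) = mex{0,1} = 2
g(8) = mex{0,1} = 2
g(9) = mex{0,1,2} = 3
So g(9) = 3.

3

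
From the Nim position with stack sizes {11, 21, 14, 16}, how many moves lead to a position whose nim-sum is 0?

Write each in binary and XOR column by column:
  01011  (11)
  10101  (21)
  01110  (14)
  10000  (16)
  -----
  00000  (0)
The nim-sum is already 0, so every move leaves a nonzero nim-sum — there are no winning moves.

0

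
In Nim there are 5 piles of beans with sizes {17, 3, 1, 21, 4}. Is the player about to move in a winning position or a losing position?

Winning position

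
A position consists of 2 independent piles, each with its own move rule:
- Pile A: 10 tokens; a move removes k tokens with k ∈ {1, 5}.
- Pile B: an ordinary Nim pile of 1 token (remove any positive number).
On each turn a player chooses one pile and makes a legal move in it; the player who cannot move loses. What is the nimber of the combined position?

1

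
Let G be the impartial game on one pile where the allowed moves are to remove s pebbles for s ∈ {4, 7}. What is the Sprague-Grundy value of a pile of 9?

2

Build the Grundy sequence with g(k) = mex{g(k−s) : s ∈ {4, 7}, s ≤ k}:
g(0) = mex{} = 0
g(1) = mex{} = 0
g(2) = mex{} = 0
g(3) = mex{} = 0
g(4) = mex{0} = 1
g(5) = mex{0} = 1
g(6) = mex{0} = 1
g(7) = mex{0} = 1
g(8) = mex{0,1} = 2
g(9) = mex{0,1} = 2
So g(9) = 2.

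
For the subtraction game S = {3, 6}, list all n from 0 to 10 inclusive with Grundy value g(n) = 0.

0, 1, 2, 9, 10

Grundy values for subtraction set {3, 6}:
g(0) = mex{} = 0
g(1) = mex{} = 0
g(2) = mex{} = 0
g(3) = mex{0} = 1
g(4) = mex{0} = 1
g(5) = mex{0} = 1
g(6) = mex{0,1} = 2
g(7) = mex{0,1} = 2
g(8) = mex{0,1} = 2
g(9) = mex{1,2} = 0
g(10) = mex{1,2} = 0
The P-positions (g = 0) in 0..10 are 0, 1, 2, 9, 10.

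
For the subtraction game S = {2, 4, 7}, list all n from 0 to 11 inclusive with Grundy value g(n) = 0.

0, 1, 6, 9

Compute g(0), g(1), … for moves {2, 4, 7}:
k:     0  1  2  3  4  5  6  7  8  9 10 11
g(k):  0  0  1  1  2  2  0  3  1  0  2  1
The P-positions (g = 0) in 0..11 are 0, 1, 6, 9.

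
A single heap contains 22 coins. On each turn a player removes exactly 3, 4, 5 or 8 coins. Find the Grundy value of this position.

Build the Grundy sequence with g(k) = mex{g(k−s) : s ∈ {3, 4, 5, 8}, s ≤ k}:
k:     0  1  2  3  4  5  6  7  8  9 10 11 12 13 14 15 16 17 18 19 20 21 22
g(k):  0  0  0  1  1  1  2  2  2  3  3  0  0  0  1  1  1  2  2  2  3  3  0
So g(22) = 0.

0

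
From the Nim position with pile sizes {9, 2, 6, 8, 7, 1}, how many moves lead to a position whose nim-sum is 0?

3

Nim-sum: 9 XOR 2 XOR 6 XOR 8 XOR 7 XOR 1 = 3.
The overall nim-sum is X = 3. A pile of size p has a winning move iff p XOR X < p (reduce it to p XOR X).
  9: 9 XOR 3 = 10 ≥ 9 — no move.
  2: 2 XOR 3 = 1 < 2 — winning move (to 1).
  6: 6 XOR 3 = 5 < 6 — winning move (to 5).
  8: 8 XOR 3 = 11 ≥ 8 — no move.
  7: 7 XOR 3 = 4 < 7 — winning move (to 4).
  1: 1 XOR 3 = 2 ≥ 1 — no move.
That gives 3 winning moves.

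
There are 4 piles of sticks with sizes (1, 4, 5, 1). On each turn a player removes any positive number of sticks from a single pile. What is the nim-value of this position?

Nim-sum: 1 ⊕ 4 ⊕ 5 ⊕ 1 = 1.

1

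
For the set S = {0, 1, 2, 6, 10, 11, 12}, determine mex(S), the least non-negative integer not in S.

The values 0, 1, 2 are all present; 3 is the first non-negative integer missing from the set.

3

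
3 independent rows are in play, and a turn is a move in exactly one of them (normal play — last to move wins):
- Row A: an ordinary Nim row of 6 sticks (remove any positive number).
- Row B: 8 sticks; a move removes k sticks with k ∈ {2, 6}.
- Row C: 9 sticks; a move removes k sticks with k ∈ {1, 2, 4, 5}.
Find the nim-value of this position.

6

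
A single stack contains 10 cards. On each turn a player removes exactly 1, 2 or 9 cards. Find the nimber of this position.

0

Compute g(0), g(1), … for moves {1, 2, 9}:
k:     0  1  2  3  4  5  6  7  8  9 10
g(k):  0  1  2  0  1  2  0  1  2  3  0
So g(10) = 0.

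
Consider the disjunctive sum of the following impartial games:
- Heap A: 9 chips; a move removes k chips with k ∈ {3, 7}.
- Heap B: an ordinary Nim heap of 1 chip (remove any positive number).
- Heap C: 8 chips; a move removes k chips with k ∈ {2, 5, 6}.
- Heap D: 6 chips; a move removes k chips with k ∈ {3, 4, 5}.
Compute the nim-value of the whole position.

2

Grundy values for heap A (subtraction set {3, 7}):
k:     0  1  2  3  4  5  6  7  8  9
g(k):  0  0  0  1  1  1  0  2  2  1
So g(9) = 1.
Heap B is a plain Nim heap of size 1, so its Grundy value is 1.
Build the Grundy sequence for heap C with g(k) = mex{g(k−s) : s ∈ {2, 5, 6}, s ≤ k}:
k:     0  1  2  3  4  5  6  7  8
g(k):  0  0  1  1  0  2  1  3  0
So g(8) = 0.
Build the Grundy sequence for heap D with g(k) = mex{g(k−s) : s ∈ {3, 4, 5}, s ≤ k}:
g(0) = mex{} = 0
g(1) = mex{} = 0
g(2) = mex{} = 0
g(3) = mex{0} = 1
g(4) = mex{0} = 1
g(5) = mex{0} = 1
g(6) = mex{0,1} = 2
So g(6) = 2.
By the Sprague-Grundy theorem, the Grundy value of a sum of independent games is the XOR of the component values.
Combined value = 1 ⊕ 1 ⊕ 0 ⊕ 2 = 2.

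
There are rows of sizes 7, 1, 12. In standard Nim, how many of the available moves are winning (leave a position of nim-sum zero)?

1

Nim-sum: 7 ^ 1 ^ 12 = 10.
The overall nim-sum is X = 10. A row of size p has a winning move iff p XOR X < p (reduce it to p XOR X).
  7: 7 XOR 10 = 13 ≥ 7 — no move.
  1: 1 XOR 10 = 11 ≥ 1 — no move.
  12: 12 XOR 10 = 6 < 12 — winning move (to 6).
That gives 1 winning move.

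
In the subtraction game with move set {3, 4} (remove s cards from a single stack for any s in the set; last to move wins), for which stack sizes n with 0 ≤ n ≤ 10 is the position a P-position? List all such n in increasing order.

0, 1, 2, 7, 8, 9

Grundy values for subtraction set {3, 4}:
k:     0  1  2  3  4  5  6  7  8  9 10
g(k):  0  0  0  1  1  1  2  0  0  0  1
The P-positions (g = 0) in 0..10 are 0, 1, 2, 7, 8, 9.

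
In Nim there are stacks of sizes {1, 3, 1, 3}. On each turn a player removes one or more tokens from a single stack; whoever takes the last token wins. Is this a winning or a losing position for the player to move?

Compute the nim-sum pairwise:
1 XOR 3 = 2
2 XOR 1 = 3
3 XOR 3 = 0
The nim-sum is 0, so this is a P-position: the player to move is in a losing position under optimal play.

Losing position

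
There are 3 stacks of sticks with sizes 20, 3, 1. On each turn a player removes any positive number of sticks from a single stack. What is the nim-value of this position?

Compute the nim-sum pairwise:
20 ^ 3 = 23
23 ^ 1 = 22

22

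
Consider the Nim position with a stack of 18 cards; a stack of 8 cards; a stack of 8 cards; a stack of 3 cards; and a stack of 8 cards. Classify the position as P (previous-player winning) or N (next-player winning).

Compute the nim-sum pairwise:
18 ^ 8 = 26
26 ^ 8 = 18
18 ^ 3 = 17
17 ^ 8 = 25
The nim-sum is 25 ≠ 0, so this is an N-position: the player to move can win.

N-position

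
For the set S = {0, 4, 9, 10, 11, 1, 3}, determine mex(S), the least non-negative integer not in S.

The values 0, 1 are all present; 2 is the first non-negative integer missing from the set.

2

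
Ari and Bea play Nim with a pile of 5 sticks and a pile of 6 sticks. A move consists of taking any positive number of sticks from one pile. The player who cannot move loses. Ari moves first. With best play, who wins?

Compute the nim-sum pairwise:
5 ^ 6 = 3
The nim-sum is 3 ≠ 0, so this is an N-position: the player to move can win; Ari has a winning move.

Ari wins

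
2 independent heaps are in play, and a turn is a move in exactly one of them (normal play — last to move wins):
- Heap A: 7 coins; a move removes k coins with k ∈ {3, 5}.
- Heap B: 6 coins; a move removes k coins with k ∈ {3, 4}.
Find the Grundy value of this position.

0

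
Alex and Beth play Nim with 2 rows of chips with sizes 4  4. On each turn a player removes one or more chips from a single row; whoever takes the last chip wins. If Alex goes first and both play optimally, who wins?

Beth wins

Bitwise XOR of the heap sizes:
  100  (4)
  100  (4)
  ---
  000  (0)
The nim-sum is 0, so this is a P-position: the player to move is in a losing position under optimal play; Alex is about to move from it and so loses — Beth wins.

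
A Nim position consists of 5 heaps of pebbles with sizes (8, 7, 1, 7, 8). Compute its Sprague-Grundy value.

Compute the nim-sum pairwise:
8 ⊕ 7 = 15
15 ⊕ 1 = 14
14 ⊕ 7 = 9
9 ⊕ 8 = 1

1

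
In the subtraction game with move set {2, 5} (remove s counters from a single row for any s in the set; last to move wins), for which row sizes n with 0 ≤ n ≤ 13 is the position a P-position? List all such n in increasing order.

0, 1, 4, 7, 8, 11

Compute g(0), g(1), … for moves {2, 5}:
k:     0  1  2  3  4  5  6  7  8  9 10 11 12 13
g(k):  0  0  1  1  0  2  1  0  0  1  1  0  2  1
The P-positions (g = 0) in 0..13 are 0, 1, 4, 7, 8, 11.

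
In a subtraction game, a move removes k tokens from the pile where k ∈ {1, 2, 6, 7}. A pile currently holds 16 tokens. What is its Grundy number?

Compute g(0), g(1), … for moves {1, 2, 6, 7}:
k:     0  1  2  3  4  5  6  7  8  9 10 11 12 13 14 15 16
g(k):  0  1  2  0  1  2  3  4  0  1  2  0  1  2  3  4  0
So g(16) = 0.

0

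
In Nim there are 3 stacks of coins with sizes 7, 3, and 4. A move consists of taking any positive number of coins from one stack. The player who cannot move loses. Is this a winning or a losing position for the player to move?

Losing position

Compute the nim-sum pairwise:
7 ^ 3 = 4
4 ^ 4 = 0
The nim-sum is 0, so this is a P-position: the player to move is in a losing position under optimal play.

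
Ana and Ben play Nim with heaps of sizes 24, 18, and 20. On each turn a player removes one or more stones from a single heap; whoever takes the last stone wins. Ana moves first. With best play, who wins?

Ana wins

Compute the nim-sum pairwise:
24 ⊕ 18 = 10
10 ⊕ 20 = 30
The nim-sum is 30 ≠ 0, so this is an N-position: the player to move can win; Ana has a winning move.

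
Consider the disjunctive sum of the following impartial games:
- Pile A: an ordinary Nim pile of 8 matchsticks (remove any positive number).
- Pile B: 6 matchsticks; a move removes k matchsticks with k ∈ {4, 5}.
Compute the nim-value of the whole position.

9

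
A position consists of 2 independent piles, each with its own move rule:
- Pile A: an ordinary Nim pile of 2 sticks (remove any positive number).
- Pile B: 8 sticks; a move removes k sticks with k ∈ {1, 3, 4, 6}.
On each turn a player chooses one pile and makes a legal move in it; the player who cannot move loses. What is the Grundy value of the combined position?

3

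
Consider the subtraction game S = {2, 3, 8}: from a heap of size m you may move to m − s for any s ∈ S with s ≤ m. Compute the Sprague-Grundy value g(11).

0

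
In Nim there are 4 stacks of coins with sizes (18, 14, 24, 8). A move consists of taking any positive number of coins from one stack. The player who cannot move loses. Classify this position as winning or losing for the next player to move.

Winning position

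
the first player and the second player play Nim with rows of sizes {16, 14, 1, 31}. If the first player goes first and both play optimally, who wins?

the second player wins

Write each in binary and XOR column by column:
  10000  (16)
  01110  (14)
  00001  (1)
  11111  (31)
  -----
  00000  (0)
The nim-sum is 0, so this is a P-position: the player to move is in a losing position under optimal play; the first player is about to move from it and so loses — the second player wins.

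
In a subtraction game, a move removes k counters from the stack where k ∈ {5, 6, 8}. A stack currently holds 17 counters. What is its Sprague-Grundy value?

Build the Grundy sequence with g(k) = mex{g(k−s) : s ∈ {5, 6, 8}, s ≤ k}:
k:     0  1  2  3  4  5  6  7  8  9 10 11 12 13 14 15 16 17
g(k):  0  0  0  0  0  1  1  1  1  1  2  2  2  0  0  0  0  0
So g(17) = 0.

0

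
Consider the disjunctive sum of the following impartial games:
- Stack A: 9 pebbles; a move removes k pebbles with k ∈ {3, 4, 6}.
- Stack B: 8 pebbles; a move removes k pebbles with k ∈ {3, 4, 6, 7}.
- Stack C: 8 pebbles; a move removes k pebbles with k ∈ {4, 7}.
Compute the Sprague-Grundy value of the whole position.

0

Build the Grundy sequence for stack A with g(k) = mex{g(k−s) : s ∈ {3, 4, 6}, s ≤ k}:
g(0) = mex{} = 0
g(1) = mex{} = 0
g(2) = mex{} = 0
g(3) = mex{0} = 1
g(4) = mex{0} = 1
g(5) = mex{0} = 1
g(6) = mex{0,1} = 2
g(7) = mex{0,1} = 2
g(8) = mex{0,1} = 2
g(9) = mex{1,2} = 0
So g(9) = 0.
Build the Grundy sequence for stack B with g(k) = mex{g(k−s) : s ∈ {3, 4, 6, 7}, s ≤ k}:
g(0) = mex{} = 0
g(1) = mex{} = 0
g(2) = mex{} = 0
g(3) = mex{0} = 1
g(4) = mex{0} = 1
g(5) = mex{0} = 1
g(6) = mex{0,1} = 2
g(7) = mex{0,1} = 2
g(8) = mex{0,1} = 2
So g(8) = 2.
Grundy values for stack C (subtraction set {4, 7}):
g(0) = mex{} = 0
g(1) = mex{} = 0
g(2) = mex{} = 0
g(3) = mex{} = 0
g(4) = mex{0} = 1
g(5) = mex{0} = 1
g(6) = mex{0} = 1
g(7) = mex{0} = 1
g(8) = mex{0,1} = 2
So g(8) = 2.
The value of a disjunctive sum is the nim-sum of the parts.
Combined value = 0 ⊕ 2 ⊕ 2 = 0.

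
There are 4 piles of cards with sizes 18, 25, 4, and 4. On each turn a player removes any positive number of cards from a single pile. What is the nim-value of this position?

11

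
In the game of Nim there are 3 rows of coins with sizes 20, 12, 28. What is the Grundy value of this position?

4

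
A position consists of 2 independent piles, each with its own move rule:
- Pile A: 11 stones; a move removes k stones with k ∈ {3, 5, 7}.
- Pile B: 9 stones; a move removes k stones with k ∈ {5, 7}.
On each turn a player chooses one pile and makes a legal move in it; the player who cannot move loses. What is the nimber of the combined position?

1

For pile A, compute g(0), g(1), … with moves {3, 5, 7}:
g(0) = mex{} = 0
g(1) = mex{} = 0
g(2) = mex{} = 0
g(3) = mex{0} = 1
g(4) = mex{0} = 1
g(5) = mex{0} = 1
g(6) = mex{0,1} = 2
g(7) = mex{0,1} = 2
g(8) = mex{0,1} = 2
g(9) = mex{0,1,2} = 3
g(10) = mex{1,2} = 0
g(11) = mex{1,2} = 0
So g(11) = 0.
Grundy values for pile B (subtraction set {5, 7}):
g(0) = mex{} = 0
g(1) = mex{} = 0
g(2) = mex{} = 0
g(3) = mex{} = 0
g(4) = mex{} = 0
g(5) = mex{0} = 1
g(6) = mex{0} = 1
g(7) = mex{0} = 1
g(8) = mex{0} = 1
g(9) = mex{0} = 1
So g(9) = 1.
By the Sprague-Grundy theorem, the Grundy value of a sum of independent games is the XOR of the component values.
Combined value = 0 ⊕ 1 = 1.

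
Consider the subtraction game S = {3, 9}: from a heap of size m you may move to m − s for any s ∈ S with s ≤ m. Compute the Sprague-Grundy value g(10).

Build the Grundy sequence with g(k) = mex{g(k−s) : s ∈ {3, 9}, s ≤ k}:
g(0) = mex{} = 0
g(1) = mex{} = 0
g(2) = mex{} = 0
g(3) = mex{0} = 1
g(4) = mex{0} = 1
g(5) = mex{0} = 1
g(6) = mex{1} = 0
g(7) = mex{1} = 0
g(8) = mex{1} = 0
g(9) = mex{0} = 1
g(10) = mex{0} = 1
So g(10) = 1.

1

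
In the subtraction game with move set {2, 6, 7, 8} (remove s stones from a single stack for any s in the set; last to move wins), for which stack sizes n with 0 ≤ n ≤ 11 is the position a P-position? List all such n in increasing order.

Build the Grundy sequence with g(k) = mex{g(k−s) : s ∈ {2, 6, 7, 8}, s ≤ k}:
k:     0  1  2  3  4  5  6  7  8  9 10 11
g(k):  0  0  1  1  0  0  1  1  2  2  3  3
The P-positions (g = 0) in 0..11 are 0, 1, 4, 5.

0, 1, 4, 5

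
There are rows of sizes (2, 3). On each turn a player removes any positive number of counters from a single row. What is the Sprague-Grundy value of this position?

1

Compute the nim-sum pairwise:
2 ^ 3 = 1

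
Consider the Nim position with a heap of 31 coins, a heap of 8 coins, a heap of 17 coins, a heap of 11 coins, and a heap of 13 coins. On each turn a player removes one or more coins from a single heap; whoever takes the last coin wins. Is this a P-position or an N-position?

P-position

Nim-sum: 31 XOR 8 XOR 17 XOR 11 XOR 13 = 0.
The nim-sum is 0, so this is a P-position: the player to move is in a losing position under optimal play.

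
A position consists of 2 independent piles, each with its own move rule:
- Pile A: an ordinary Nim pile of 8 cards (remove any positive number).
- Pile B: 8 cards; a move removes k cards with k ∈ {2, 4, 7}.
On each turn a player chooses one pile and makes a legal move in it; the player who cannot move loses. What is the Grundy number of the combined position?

Pile A is a plain Nim pile of size 8, so its Grundy value is 8.
For pile B, compute g(0), g(1), … with moves {2, 4, 7}:
k:     0  1  2  3  4  5  6  7  8
g(k):  0  0  1  1  2  2  0  3  1
So g(8) = 1.
The value of a disjunctive sum is the nim-sum of the parts.
Combined value = 8 ⊕ 1 = 9.

9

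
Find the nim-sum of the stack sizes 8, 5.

Nim-sum: 8 ^ 5 = 13.

13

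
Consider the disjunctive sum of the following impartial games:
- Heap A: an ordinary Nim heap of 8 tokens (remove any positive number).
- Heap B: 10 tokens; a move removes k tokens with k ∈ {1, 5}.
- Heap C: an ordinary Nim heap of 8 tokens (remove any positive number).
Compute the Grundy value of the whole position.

Heap A is a plain Nim heap of size 8, so its Grundy value is 8.
Grundy values for heap B (subtraction set {1, 5}):
g(0) = mex{} = 0
g(1) = mex{0} = 1
g(2) = mex{1} = 0
g(3) = mex{0} = 1
g(4) = mex{1} = 0
g(5) = mex{0} = 1
g(6) = mex{1} = 0
g(7) = mex{0} = 1
g(8) = mex{1} = 0
g(9) = mex{0} = 1
g(10) = mex{1} = 0
So g(10) = 0.
Heap C is a plain Nim heap of size 8, so its Grundy value is 8.
The value of a disjunctive sum is the nim-sum of the parts.
Combined value = 8 XOR 0 XOR 8 = 0.

0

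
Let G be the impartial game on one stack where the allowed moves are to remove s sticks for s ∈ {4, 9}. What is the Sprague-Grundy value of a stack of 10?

2

Compute g(0), g(1), … for moves {4, 9}:
g(0) = mex{} = 0
g(1) = mex{} = 0
g(2) = mex{} = 0
g(3) = mex{} = 0
g(4) = mex{0} = 1
g(5) = mex{0} = 1
g(6) = mex{0} = 1
g(7) = mex{0} = 1
g(8) = mex{1} = 0
g(9) = mex{0,1} = 2
g(10) = mex{0,1} = 2
So g(10) = 2.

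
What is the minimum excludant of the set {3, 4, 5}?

0 is not in the set, so the mex is 0.

0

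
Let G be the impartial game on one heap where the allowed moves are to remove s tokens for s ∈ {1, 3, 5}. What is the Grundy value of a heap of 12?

Compute g(0), g(1), … for moves {1, 3, 5}:
k:     0  1  2  3  4  5  6  7  8  9 10 11 12
g(k):  0  1  0  1  0  1  0  1  0  1  0  1  0
So g(12) = 0.

0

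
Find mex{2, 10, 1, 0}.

3

The values 0, 1, 2 are all present; 3 is the first non-negative integer missing from the set.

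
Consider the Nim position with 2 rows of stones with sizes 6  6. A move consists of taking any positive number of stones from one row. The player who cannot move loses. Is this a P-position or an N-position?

P-position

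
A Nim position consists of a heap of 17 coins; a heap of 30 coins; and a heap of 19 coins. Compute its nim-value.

28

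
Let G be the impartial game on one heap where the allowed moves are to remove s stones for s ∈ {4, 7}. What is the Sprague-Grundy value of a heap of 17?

Build the Grundy sequence with g(k) = mex{g(k−s) : s ∈ {4, 7}, s ≤ k}:
k:     0  1  2  3  4  5  6  7  8  9 10 11 12 13 14 15 16 17
g(k):  0  0  0  0  1  1  1  1  2  2  2  0  0  0  0  1  1  1
So g(17) = 1.

1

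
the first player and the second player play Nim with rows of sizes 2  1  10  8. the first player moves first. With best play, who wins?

the first player wins

Nim-sum: 2 XOR 1 XOR 10 XOR 8 = 1.
The nim-sum is 1 ≠ 0, so this is an N-position: the player to move can win; the first player has a winning move.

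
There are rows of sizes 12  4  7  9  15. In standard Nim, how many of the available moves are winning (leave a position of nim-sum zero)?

Bitwise XOR of the heap sizes:
  1100  (12)
  0100  (4)
  0111  (7)
  1001  (9)
  1111  (15)
  ----
  1001  (9)
The overall nim-sum is X = 9. A row of size p has a winning move iff p XOR X < p (reduce it to p XOR X).
  12: 12 XOR 9 = 5 < 12 — winning move (to 5).
  4: 4 XOR 9 = 13 ≥ 4 — no move.
  7: 7 XOR 9 = 14 ≥ 7 — no move.
  9: 9 XOR 9 = 0 < 9 — winning move (to 0).
  15: 15 XOR 9 = 6 < 15 — winning move (to 6).
That gives 3 winning moves.

3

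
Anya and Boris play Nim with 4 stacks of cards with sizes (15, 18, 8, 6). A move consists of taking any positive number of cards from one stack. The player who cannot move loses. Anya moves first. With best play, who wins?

Anya wins

Nim-sum: 15 ^ 18 ^ 8 ^ 6 = 19.
The nim-sum is 19 ≠ 0, so this is an N-position: the player to move can win; Anya has a winning move.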